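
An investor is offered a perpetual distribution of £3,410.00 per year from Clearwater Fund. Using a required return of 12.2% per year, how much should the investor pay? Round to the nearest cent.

Level perpetuity: PV = C / r = £3,410.00 / 0.122 = £27,950.82

£27950.82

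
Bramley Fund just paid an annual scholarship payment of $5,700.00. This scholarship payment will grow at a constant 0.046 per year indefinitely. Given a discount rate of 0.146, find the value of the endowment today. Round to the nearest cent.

$59622.00

D₁ = D₀ × (1 + g) = $5,700.00 × 1.046 = $5,962.2000
Growing perpetuity: P = D₁ / (r − g) = $5,962.2000 / (0.146 − 0.046) = $59,622.00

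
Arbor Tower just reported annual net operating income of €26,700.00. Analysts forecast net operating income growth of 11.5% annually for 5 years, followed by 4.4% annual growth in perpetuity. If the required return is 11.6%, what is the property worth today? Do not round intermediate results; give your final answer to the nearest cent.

D_1 = 29770.50000
D_2 = 33194.10750
D_3 = 37011.42986
D_4 = 41267.74430
D_5 = 46013.53489
Terminal value at year 5: TV = D_5×(1+g_2)/(r−g_2) = 48038.13043/0.072 = 667196.25592
P_0 = D_1/(1+r)^1 + D_2/(1+r)^2 + D_3/(1+r)^3 + D_4/(1+r)^4 + D_5/(1+r)^5 + TV/(1+r)^5
    = 26676.07527 + 26652.17198 + 26628.29010 + 26604.42963 + 26580.59053 + 385418.56271 = 518560.12021

€518560.12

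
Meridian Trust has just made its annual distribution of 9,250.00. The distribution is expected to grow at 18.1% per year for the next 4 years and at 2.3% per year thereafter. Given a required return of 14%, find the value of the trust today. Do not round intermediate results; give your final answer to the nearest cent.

D_1 = 10924.25000
D_2 = 12901.53925
D_3 = 15236.71785
D_4 = 17994.56379
Terminal value at year 4: TV = D_4×(1+g_2)/(r−g_2) = 18408.43875/0.117 = 157337.08336
P_0 = D_1/(1+r)^1 + D_2/(1+r)^2 + D_3/(1+r)^3 + D_4/(1+r)^4 + TV/(1+r)^4
    = 9582.67544 + 9927.31552 + 10284.35055 + 10654.22632 + 93156.18396 = 133604.75178

133604.75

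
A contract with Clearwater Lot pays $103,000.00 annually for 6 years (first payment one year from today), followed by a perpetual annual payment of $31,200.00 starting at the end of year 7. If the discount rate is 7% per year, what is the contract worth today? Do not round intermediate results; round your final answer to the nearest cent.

$787951.83

PV of 6-year annuity: $103,000.00 × [1 − (1+0.07)^−6] / 0.07 = 490953.58496
Perpetuity value at year 6: $31,200.00 / 0.07 = 445714.28571
PV of perpetuity: 445714.28571 / (1+0.07)^6 = 296998.24833
Total PV = 490953.58496 + 296998.24833 = 787951.83329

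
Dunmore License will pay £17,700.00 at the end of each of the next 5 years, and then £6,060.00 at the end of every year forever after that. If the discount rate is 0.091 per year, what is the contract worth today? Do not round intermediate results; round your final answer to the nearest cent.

£111751.72

PV of 5-year annuity: £17,700.00 × [1 − (1+0.091)^−5] / 0.091 = 68668.56257
Perpetuity value at year 5: £6,060.00 / 0.091 = 66593.40659
PV of perpetuity: 66593.40659 / (1+0.091)^5 = 43083.15297
Total PV = 68668.56257 + 43083.15297 = 111751.71554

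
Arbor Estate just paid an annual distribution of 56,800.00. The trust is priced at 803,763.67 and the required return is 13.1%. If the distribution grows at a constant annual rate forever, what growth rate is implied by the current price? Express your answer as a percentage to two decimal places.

5.64%

P = D₀(1+g)/(r−g) ⇒ P(r−g) = D₀(1+g) ⇒ g(P+D₀) = P·r − D₀
g = (P·r − D₀)/(P + D₀) = (803,763.67×0.131 − 56,800.00) / (803,763.67 + 56,800.00) = 0.056350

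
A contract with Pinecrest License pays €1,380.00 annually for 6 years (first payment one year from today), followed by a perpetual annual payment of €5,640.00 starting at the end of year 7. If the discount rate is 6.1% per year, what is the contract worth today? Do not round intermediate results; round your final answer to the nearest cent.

€71576.87

PV of 6-year annuity: €1,380.00 × [1 − (1+0.061)^−6] / 0.061 = 6764.63919
Perpetuity value at year 6: €5,640.00 / 0.061 = 92459.01639
PV of perpetuity: 92459.01639 / (1+0.061)^6 = 64812.23016
Total PV = 6764.63919 + 64812.23016 = 71576.86934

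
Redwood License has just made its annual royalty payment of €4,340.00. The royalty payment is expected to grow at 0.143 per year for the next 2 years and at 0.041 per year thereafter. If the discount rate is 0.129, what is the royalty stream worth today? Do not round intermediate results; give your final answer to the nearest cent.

D_1 = 4960.62000
D_2 = 5669.98866
Terminal value at year 2: TV = D_2×(1+g_2)/(r−g_2) = 5902.45820/0.088 = 67073.38858
P_0 = D_1/(1+r)^1 + D_2/(1+r)^2 + TV/(1+r)^2
    = 4393.81754 + 4448.30243 + 52621.39581 = 61463.51578

€61463.52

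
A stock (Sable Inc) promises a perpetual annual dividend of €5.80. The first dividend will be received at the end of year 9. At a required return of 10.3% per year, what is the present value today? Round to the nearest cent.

€25.70

Value at end of year 8: C / r = €5.80 / 0.103 = €56.3107
Discount to today: PV = €56.3107 / (1 + 0.103)^8 = €56.3107 / 2.190807 = €25.70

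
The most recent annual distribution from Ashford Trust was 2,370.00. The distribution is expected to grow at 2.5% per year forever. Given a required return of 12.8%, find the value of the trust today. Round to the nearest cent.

23584.95

D₁ = D₀ × (1 + g) = 2,370.00 × 1.025 = 2,429.2500
Growing perpetuity: P = D₁ / (r − g) = 2,429.2500 / (0.128 − 0.025) = 23,584.95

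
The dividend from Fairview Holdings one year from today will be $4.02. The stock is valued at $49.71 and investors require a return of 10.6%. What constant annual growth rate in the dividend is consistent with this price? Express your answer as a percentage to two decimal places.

2.51%

P = D₁/(r−g) ⇒ g = r − D₁/P = 0.106 − $4.02/$49.71 = 0.025131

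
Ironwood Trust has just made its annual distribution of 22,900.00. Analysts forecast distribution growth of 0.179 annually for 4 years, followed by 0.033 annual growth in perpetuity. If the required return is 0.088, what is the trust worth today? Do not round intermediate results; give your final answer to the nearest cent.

D_1 = 26999.10000
D_2 = 31831.93890
D_3 = 37529.85596
D_4 = 44247.70018
Terminal value at year 4: TV = D_4×(1+g_2)/(r−g_2) = 45707.87429/0.055 = 831052.25975
P_0 = D_1/(1+r)^1 + D_2/(1+r)^2 + D_3/(1+r)^3 + D_4/(1+r)^4 + TV/(1+r)^4
    = 24815.34926 + 26890.89778 + 29140.04456 + 31577.30932 + 593079.28225 = 705502.88316

705502.88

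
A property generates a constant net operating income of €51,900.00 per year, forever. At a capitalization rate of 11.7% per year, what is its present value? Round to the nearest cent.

Level perpetuity: PV = C / r = €51,900.00 / 0.117 = €443,589.74

€443589.74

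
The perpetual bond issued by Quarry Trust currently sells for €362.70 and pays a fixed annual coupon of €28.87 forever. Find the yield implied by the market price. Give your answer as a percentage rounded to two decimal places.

P = C/r ⇒ r = C/P = €28.87/€362.70 = 0.079597

7.96%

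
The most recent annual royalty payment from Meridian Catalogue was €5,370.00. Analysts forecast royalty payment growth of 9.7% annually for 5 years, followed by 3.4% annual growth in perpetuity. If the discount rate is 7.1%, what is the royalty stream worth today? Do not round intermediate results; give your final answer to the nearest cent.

D_1 = 5890.89000
D_2 = 6462.30633
D_3 = 7089.15004
D_4 = 7776.79760
D_5 = 8531.14697
Terminal value at year 5: TV = D_5×(1+g_2)/(r−g_2) = 8821.20596/0.037 = 238410.97195
P_0 = D_1/(1+r)^1 + D_2/(1+r)^2 + D_3/(1+r)^3 + D_4/(1+r)^4 + D_5/(1+r)^5 + TV/(1+r)^5
    = 5500.36415 + 5633.89306 + 5770.66357 + 5910.75438 + 6054.24608 + 169191.63376 = 198061.55500

€198061.56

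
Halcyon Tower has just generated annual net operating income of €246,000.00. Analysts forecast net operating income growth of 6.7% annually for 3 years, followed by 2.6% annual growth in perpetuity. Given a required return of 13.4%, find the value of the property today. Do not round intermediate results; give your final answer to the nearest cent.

€2600939.61

D_1 = 262482.00000
D_2 = 280068.29400
D_3 = 298832.86970
Terminal value at year 3: TV = D_3×(1+g_2)/(r−g_2) = 306602.52431/0.108 = 2838912.26213
P_0 = D_1/(1+r)^1 + D_2/(1+r)^2 + D_3/(1+r)^3 + TV/(1+r)^3
    = 231465.60847 + 217789.95082 + 204922.29059 + 1946761.76059 = 2600939.61047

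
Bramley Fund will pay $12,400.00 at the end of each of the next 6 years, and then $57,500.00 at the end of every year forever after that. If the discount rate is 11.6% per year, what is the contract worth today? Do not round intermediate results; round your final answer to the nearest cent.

PV of 6-year annuity: $12,400.00 × [1 − (1+0.116)^−6] / 0.116 = 51564.27652
Perpetuity value at year 6: $57,500.00 / 0.116 = 495689.65517
PV of perpetuity: 495689.65517 / (1+0.116)^6 = 256581.11487
Total PV = 51564.27652 + 256581.11487 = 308145.39139

$308145.39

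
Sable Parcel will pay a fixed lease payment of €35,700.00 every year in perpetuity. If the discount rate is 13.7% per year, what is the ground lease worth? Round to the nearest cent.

€260583.94

Level perpetuity: PV = C / r = €35,700.00 / 0.137 = €260,583.94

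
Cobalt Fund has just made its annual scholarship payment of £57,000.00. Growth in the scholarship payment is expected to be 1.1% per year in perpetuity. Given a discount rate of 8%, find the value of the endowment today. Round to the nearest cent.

D₁ = D₀ × (1 + g) = £57,000.00 × 1.011 = £57,627.0000
Growing perpetuity: P = D₁ / (r − g) = £57,627.0000 / (0.08 − 0.011) = £835,173.91

£835173.91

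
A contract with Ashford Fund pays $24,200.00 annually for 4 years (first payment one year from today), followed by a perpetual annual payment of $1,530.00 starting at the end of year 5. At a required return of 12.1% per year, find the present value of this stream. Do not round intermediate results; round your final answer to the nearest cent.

PV of 4-year annuity: $24,200.00 × [1 − (1+0.121)^−4] / 0.121 = 73349.31435
Perpetuity value at year 4: $1,530.00 / 0.121 = 12644.62810
PV of perpetuity: 12644.62810 / (1+0.121)^4 = 8007.25409
Total PV = 73349.31435 + 8007.25409 = 81356.56844

$81356.57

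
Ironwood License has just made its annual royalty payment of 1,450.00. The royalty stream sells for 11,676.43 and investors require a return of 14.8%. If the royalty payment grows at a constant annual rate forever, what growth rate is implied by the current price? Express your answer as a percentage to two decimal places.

2.12%

P = D₀(1+g)/(r−g) ⇒ P(r−g) = D₀(1+g) ⇒ g(P+D₀) = P·r − D₀
g = (P·r − D₀)/(P + D₀) = (11,676.43×0.148 − 1,450.00) / (11,676.43 + 1,450.00) = 0.021187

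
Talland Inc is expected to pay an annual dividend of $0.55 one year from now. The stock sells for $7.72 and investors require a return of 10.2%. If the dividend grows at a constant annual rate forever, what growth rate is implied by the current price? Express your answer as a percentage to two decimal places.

3.08%

P = D₁/(r−g) ⇒ g = r − D₁/P = 0.102 − $0.55/$7.72 = 0.030756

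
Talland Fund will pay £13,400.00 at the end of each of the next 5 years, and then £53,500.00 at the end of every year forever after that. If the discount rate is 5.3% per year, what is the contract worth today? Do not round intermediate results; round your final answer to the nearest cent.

PV of 5-year annuity: £13,400.00 × [1 − (1+0.053)^−5] / 0.053 = 57537.01063
Perpetuity value at year 5: £53,500.00 / 0.053 = 1009433.96226
PV of perpetuity: 1009433.96226 / (1+0.053)^5 = 779715.30040
Total PV = 57537.01063 + 779715.30040 = 837252.31104

£837252.31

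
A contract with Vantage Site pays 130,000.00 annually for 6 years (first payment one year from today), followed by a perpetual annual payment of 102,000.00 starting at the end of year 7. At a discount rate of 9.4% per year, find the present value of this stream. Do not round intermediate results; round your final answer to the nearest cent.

1209228.15

PV of 6-year annuity: 130,000.00 × [1 − (1+0.094)^−6] / 0.094 = 576279.63399
Perpetuity value at year 6: 102,000.00 / 0.094 = 1085106.38298
PV of perpetuity: 1085106.38298 / (1+0.094)^6 = 632948.51631
Total PV = 576279.63399 + 632948.51631 = 1209228.15030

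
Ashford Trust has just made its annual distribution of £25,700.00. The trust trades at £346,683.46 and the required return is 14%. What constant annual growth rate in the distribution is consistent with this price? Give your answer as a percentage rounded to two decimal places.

P = D₀(1+g)/(r−g) ⇒ P(r−g) = D₀(1+g) ⇒ g(P+D₀) = P·r − D₀
g = (P·r − D₀)/(P + D₀) = (£346,683.46×0.14 − £25,700.00) / (£346,683.46 + £25,700.00) = 0.061323

6.13%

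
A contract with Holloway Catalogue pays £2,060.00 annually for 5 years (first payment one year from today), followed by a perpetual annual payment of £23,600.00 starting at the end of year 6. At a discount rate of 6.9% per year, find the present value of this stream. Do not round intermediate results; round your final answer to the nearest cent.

PV of 5-year annuity: £2,060.00 × [1 − (1+0.069)^−5] / 0.069 = 8469.07044
Perpetuity value at year 5: £23,600.00 / 0.069 = 342028.98551
PV of perpetuity: 342028.98551 / (1+0.069)^5 = 245004.68338
Total PV = 8469.07044 + 245004.68338 = 253473.75382

£253473.75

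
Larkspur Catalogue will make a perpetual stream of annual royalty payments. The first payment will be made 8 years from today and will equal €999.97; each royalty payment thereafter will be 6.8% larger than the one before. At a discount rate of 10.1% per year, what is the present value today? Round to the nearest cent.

€15451.19

Value at end of year 7: C₁ / (r − g) = €999.97 / (0.101 − 0.068) = €30,302.1212
Discount to today: PV = €30,302.1212 / (1 + 0.101)^7 = €30,302.1212 / 1.961152 = €15,451.19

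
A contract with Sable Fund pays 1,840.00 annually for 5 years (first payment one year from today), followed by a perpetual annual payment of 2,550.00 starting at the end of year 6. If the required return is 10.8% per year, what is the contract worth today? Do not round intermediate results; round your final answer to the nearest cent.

PV of 5-year annuity: 1,840.00 × [1 − (1+0.108)^−5] / 0.108 = 6834.80338
Perpetuity value at year 5: 2,550.00 / 0.108 = 23611.11111
PV of perpetuity: 23611.11111 / (1+0.108)^5 = 14138.96512
Total PV = 6834.80338 + 14138.96512 = 20973.76850

20973.77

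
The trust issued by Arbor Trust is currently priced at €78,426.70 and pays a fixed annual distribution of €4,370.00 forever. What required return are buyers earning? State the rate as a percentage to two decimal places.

P = C/r ⇒ r = C/P = €4,370.00/€78,426.70 = 0.055721

5.57%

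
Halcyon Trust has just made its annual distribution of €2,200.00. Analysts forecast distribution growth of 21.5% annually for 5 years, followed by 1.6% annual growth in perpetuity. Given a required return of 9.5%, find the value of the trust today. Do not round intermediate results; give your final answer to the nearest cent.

€62778.53

D_1 = 2673.00000
D_2 = 3247.69500
D_3 = 3945.94942
D_4 = 4794.32855
D_5 = 5825.10919
Terminal value at year 5: TV = D_5×(1+g_2)/(r−g_2) = 5918.31094/0.079 = 74915.32832
P_0 = D_1/(1+r)^1 + D_2/(1+r)^2 + D_3/(1+r)^3 + D_4/(1+r)^4 + D_5/(1+r)^5 + TV/(1+r)^5
    = 2441.09589 + 2708.61325 + 3005.44758 + 3334.81169 + 3700.27051 + 47588.28910 = 62778.52802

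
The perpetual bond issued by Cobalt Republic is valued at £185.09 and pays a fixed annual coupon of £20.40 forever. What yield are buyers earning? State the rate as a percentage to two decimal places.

11.02%

P = C/r ⇒ r = C/P = £20.40/£185.09 = 0.110217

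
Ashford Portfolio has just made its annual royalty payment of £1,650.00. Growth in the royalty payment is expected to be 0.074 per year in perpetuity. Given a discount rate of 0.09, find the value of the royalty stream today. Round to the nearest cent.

£110756.25

D₁ = D₀ × (1 + g) = £1,650.00 × 1.074 = £1,772.1000
Growing perpetuity: P = D₁ / (r − g) = £1,772.1000 / (0.09 − 0.074) = £110,756.25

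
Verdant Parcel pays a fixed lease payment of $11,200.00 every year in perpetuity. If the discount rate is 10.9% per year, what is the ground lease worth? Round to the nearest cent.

Level perpetuity: PV = C / r = $11,200.00 / 0.109 = $102,752.29

$102752.29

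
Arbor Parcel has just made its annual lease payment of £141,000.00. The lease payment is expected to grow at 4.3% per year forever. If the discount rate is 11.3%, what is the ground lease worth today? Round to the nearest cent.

£2100900.00

D₁ = D₀ × (1 + g) = £141,000.00 × 1.043 = £147,063.0000
Growing perpetuity: P = D₁ / (r − g) = £147,063.0000 / (0.113 − 0.043) = £2,100,900.00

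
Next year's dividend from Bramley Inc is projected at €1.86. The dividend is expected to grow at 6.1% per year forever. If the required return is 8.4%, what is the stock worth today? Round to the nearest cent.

€80.87

Growing perpetuity: P = D₁ / (r − g) = €1.8600 / (0.084 − 0.061) = €80.87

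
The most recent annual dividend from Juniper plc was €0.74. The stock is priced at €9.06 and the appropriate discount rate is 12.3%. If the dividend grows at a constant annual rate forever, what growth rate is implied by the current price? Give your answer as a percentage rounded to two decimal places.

P = D₀(1+g)/(r−g) ⇒ P(r−g) = D₀(1+g) ⇒ g(P+D₀) = P·r − D₀
g = (P·r − D₀)/(P + D₀) = (€9.06×0.123 − €0.74) / (€9.06 + €0.74) = 0.038202

3.82%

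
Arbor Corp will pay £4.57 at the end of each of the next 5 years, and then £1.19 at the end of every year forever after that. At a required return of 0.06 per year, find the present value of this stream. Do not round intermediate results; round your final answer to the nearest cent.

£34.07

PV of 5-year annuity: £4.57 × [1 − (1+0.06)^−5] / 0.06 = 19.25050
Perpetuity value at year 5: £1.19 / 0.06 = 19.83333
PV of perpetuity: 19.83333 / (1+0.06)^5 = 14.82062
Total PV = 19.25050 + 14.82062 = 34.07112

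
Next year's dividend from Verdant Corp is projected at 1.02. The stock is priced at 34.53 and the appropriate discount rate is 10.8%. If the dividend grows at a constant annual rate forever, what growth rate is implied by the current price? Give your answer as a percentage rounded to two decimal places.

7.85%

P = D₁/(r−g) ⇒ g = r − D₁/P = 0.108 − 1.02/34.53 = 0.078460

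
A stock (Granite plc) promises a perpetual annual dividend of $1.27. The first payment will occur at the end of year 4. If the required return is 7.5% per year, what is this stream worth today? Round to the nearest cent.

Value at end of year 3: C / r = $1.27 / 0.075 = $16.9333
Discount to today: PV = $16.9333 / (1 + 0.075)^3 = $16.9333 / 1.242297 = $13.63

$13.63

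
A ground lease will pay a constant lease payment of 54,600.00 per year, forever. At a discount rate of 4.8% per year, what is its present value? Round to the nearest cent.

Level perpetuity: PV = C / r = 54,600.00 / 0.048 = 1,137,500.00

1137500.00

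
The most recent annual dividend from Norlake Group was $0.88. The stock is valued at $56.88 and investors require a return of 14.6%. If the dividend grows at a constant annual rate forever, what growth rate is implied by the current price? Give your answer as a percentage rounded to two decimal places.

12.85%

P = D₀(1+g)/(r−g) ⇒ P(r−g) = D₀(1+g) ⇒ g(P+D₀) = P·r − D₀
g = (P·r − D₀)/(P + D₀) = ($56.88×0.146 − $0.88) / ($56.88 + $0.88) = 0.128540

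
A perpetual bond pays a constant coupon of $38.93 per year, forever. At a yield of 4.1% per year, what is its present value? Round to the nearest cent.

$949.51

Level perpetuity: PV = C / r = $38.93 / 0.041 = $949.51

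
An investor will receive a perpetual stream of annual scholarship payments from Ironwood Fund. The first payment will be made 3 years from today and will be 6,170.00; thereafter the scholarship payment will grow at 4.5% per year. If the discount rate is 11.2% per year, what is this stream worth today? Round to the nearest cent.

74473.33

Value at end of year 2: C₁ / (r − g) = 6,170.00 / (0.112 − 0.045) = 92,089.5522
Discount to today: PV = 92,089.5522 / (1 + 0.112)^2 = 92,089.5522 / 1.236544 = 74,473.33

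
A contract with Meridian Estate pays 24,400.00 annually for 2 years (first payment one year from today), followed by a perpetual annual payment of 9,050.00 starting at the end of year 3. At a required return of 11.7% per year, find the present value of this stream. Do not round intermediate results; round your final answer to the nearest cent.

PV of 2-year annuity: 24,400.00 × [1 − (1+0.117)^−2] / 0.117 = 41400.38102
Perpetuity value at year 2: 9,050.00 / 0.117 = 77350.42735
PV of perpetuity: 77350.42735 / (1+0.117)^2 = 61994.95816
Total PV = 41400.38102 + 61994.95816 = 103395.33918

103395.34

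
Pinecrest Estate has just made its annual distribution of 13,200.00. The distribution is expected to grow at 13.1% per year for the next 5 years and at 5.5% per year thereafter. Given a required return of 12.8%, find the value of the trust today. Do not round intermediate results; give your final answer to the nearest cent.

259845.92

D_1 = 14929.20000
D_2 = 16884.92520
D_3 = 19096.85040
D_4 = 21598.53780
D_5 = 24427.94626
Terminal value at year 5: TV = D_5×(1+g_2)/(r−g_2) = 25771.48330/0.073 = 353034.01781
P_0 = D_1/(1+r)^1 + D_2/(1+r)^2 + D_3/(1+r)^3 + D_4/(1+r)^4 + D_5/(1+r)^5 + TV/(1+r)^5
    = 13235.10638 + 13270.30613 + 13305.59950 + 13340.98673 + 13376.46808 + 193317.44968 = 259845.91651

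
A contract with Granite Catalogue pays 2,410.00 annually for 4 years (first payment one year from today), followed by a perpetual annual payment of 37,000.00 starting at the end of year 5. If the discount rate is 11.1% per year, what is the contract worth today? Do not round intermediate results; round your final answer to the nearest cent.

226248.46

PV of 4-year annuity: 2,410.00 × [1 − (1+0.111)^−4] / 0.111 = 7460.95821
Perpetuity value at year 4: 37,000.00 / 0.111 = 333333.33333
PV of perpetuity: 333333.33333 / (1+0.111)^4 = 218787.50187
Total PV = 7460.95821 + 218787.50187 = 226248.46009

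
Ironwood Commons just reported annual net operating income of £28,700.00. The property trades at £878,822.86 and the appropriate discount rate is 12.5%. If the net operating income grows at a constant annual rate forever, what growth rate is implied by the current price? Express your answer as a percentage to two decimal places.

P = D₀(1+g)/(r−g) ⇒ P(r−g) = D₀(1+g) ⇒ g(P+D₀) = P·r − D₀
g = (P·r − D₀)/(P + D₀) = (£878,822.86×0.125 − £28,700.00) / (£878,822.86 + £28,700.00) = 0.089422

8.94%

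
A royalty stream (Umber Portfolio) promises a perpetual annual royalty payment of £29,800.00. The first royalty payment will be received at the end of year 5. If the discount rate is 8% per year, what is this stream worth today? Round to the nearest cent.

£273798.62

Value at end of year 4: C / r = £29,800.00 / 0.08 = £372,500.0000
Discount to today: PV = £372,500.0000 / (1 + 0.08)^4 = £372,500.0000 / 1.360489 = £273,798.62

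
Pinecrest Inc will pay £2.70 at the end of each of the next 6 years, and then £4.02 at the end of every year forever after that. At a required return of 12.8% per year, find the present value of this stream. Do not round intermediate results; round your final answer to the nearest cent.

PV of 6-year annuity: £2.70 × [1 − (1+0.128)^−6] / 0.128 = 10.85377
Perpetuity value at year 6: £4.02 / 0.128 = 31.40625
PV of perpetuity: 31.40625 / (1+0.128)^6 = 15.24620
Total PV = 10.85377 + 15.24620 = 26.09996

£26.10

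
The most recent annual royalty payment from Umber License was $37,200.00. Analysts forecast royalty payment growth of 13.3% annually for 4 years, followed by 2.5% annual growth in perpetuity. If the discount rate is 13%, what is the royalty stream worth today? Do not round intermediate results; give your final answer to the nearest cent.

$516804.86

D_1 = 42147.60000
D_2 = 47753.23080
D_3 = 54104.41050
D_4 = 61300.29709
Terminal value at year 4: TV = D_4×(1+g_2)/(r−g_2) = 62832.80452/0.105 = 598407.66209
P_0 = D_1/(1+r)^1 + D_2/(1+r)^2 + D_3/(1+r)^3 + D_4/(1+r)^4 + TV/(1+r)^4
    = 37298.76106 + 37397.78432 + 37497.07047 + 37596.62022 + 367014.62595 = 516804.86203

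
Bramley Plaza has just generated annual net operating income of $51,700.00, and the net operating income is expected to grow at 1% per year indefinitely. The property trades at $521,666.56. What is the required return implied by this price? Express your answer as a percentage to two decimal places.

D₁ = $51,700.00 × 1.01 = $52,217.0000
P = D₁/(r − g) ⇒ r = D₁/P + g = $52,217.0000/$521,666.56 + 0.01 = 0.100097 + 0.01 = 0.110097

11.01%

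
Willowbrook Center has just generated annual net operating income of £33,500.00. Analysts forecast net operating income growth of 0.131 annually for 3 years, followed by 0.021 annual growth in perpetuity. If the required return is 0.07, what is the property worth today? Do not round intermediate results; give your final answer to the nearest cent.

D_1 = 37888.50000
D_2 = 42851.89350
D_3 = 48465.49155
Terminal value at year 3: TV = D_3×(1+g_2)/(r−g_2) = 49483.26687/0.049 = 1009862.58920
P_0 = D_1/(1+r)^1 + D_2/(1+r)^2 + D_3/(1+r)^3 + TV/(1+r)^3
    = 35409.81308 + 37428.50336 + 39562.27785 + 824348.68752 = 936749.28182

£936749.28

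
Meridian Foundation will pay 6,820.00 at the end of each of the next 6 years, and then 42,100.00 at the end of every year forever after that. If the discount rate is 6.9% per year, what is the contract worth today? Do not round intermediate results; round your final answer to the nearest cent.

441461.01

PV of 6-year annuity: 6,820.00 × [1 − (1+0.069)^−6] / 0.069 = 32608.39928
Perpetuity value at year 6: 42,100.00 / 0.069 = 610144.92754
PV of perpetuity: 610144.92754 / (1+0.069)^6 = 408852.60937
Total PV = 32608.39928 + 408852.60937 = 441461.00866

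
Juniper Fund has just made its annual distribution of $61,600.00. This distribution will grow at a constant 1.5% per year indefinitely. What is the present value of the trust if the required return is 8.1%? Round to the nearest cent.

$947333.33

D₁ = D₀ × (1 + g) = $61,600.00 × 1.015 = $62,524.0000
Growing perpetuity: P = D₁ / (r − g) = $62,524.0000 / (0.081 − 0.015) = $947,333.33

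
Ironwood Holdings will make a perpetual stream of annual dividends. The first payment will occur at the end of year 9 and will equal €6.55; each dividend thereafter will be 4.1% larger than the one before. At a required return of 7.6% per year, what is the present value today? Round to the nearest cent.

€104.15

Value at end of year 8: C₁ / (r − g) = €6.55 / (0.076 − 0.041) = €187.1429
Discount to today: PV = €187.1429 / (1 + 0.076)^8 = €187.1429 / 1.796794 = €104.15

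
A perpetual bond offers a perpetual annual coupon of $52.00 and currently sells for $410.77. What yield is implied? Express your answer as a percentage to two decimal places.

12.66%

P = C/r ⇒ r = C/P = $52.00/$410.77 = 0.126592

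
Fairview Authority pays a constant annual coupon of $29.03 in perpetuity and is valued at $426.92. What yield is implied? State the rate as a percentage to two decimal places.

P = C/r ⇒ r = C/P = $29.03/$426.92 = 0.067999

6.80%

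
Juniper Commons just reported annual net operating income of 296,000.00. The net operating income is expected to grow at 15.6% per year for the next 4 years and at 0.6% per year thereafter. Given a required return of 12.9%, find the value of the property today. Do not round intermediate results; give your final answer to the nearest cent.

3917472.59

D_1 = 342176.00000
D_2 = 395555.45600
D_3 = 457262.10714
D_4 = 528594.99585
Terminal value at year 4: TV = D_4×(1+g_2)/(r−g_2) = 531766.56582/0.123 = 4323305.41321
P_0 = D_1/(1+r)^1 + D_2/(1+r)^2 + D_3/(1+r)^3 + D_4/(1+r)^4 + TV/(1+r)^4
    = 303078.83082 + 310326.95167 + 317748.41110 + 325347.35450 + 2660971.04572 = 3917472.59381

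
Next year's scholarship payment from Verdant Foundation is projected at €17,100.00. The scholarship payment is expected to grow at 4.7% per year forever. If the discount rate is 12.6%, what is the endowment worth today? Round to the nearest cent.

Growing perpetuity: P = D₁ / (r − g) = €17,100.0000 / (0.126 − 0.047) = €216,455.70

€216455.70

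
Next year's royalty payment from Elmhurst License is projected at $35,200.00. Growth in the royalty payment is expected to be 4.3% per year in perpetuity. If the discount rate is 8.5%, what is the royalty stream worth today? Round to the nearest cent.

Growing perpetuity: P = D₁ / (r − g) = $35,200.0000 / (0.085 − 0.043) = $838,095.24

$838095.24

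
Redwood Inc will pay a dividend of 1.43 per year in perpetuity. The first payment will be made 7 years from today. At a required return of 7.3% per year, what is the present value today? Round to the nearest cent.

Value at end of year 6: C / r = 1.43 / 0.073 = 19.5890
Discount to today: PV = 19.5890 / (1 + 0.073)^6 = 19.5890 / 1.526154 = 12.84

12.84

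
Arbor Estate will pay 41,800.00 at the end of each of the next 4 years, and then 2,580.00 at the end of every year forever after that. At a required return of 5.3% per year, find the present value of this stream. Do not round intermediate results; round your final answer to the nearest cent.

186787.71

PV of 4-year annuity: 41,800.00 × [1 − (1+0.053)^−4] / 0.053 = 147193.62223
Perpetuity value at year 4: 2,580.00 / 0.053 = 48679.24528
PV of perpetuity: 48679.24528 / (1+0.053)^4 = 39594.08870
Total PV = 147193.62223 + 39594.08870 = 186787.71092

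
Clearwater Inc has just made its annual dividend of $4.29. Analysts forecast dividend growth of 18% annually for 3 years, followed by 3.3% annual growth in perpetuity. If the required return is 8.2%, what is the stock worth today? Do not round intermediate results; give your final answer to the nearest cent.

$132.65

D_1 = 5.06220
D_2 = 5.97340
D_3 = 7.04861
Terminal value at year 3: TV = D_3×(1+g_2)/(r−g_2) = 7.28121/0.049 = 148.59615
P_0 = D_1/(1+r)^1 + D_2/(1+r)^2 + D_3/(1+r)^3 + TV/(1+r)^3
    = 4.67856 + 5.10231 + 5.56444 + 117.30750 = 132.65281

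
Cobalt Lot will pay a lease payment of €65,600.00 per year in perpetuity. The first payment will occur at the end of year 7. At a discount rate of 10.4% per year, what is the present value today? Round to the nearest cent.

Value at end of year 6: C / r = €65,600.00 / 0.104 = €630,769.2308
Discount to today: PV = €630,769.2308 / (1 + 0.104)^6 = €630,769.2308 / 1.810566 = €348,382.28

€348382.28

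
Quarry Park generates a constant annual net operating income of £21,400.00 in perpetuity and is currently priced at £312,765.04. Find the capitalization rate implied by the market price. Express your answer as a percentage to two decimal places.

P = C/r ⇒ r = C/P = £21,400.00/£312,765.04 = 0.068422

6.84%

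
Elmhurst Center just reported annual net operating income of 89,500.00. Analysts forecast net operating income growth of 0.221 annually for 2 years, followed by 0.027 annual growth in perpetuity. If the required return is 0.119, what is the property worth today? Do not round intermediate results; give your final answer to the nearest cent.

D_1 = 109279.50000
D_2 = 133430.26950
Terminal value at year 2: TV = D_2×(1+g_2)/(r−g_2) = 137032.88678/0.092 = 1489487.89974
P_0 = D_1/(1+r)^1 + D_2/(1+r)^2 + TV/(1+r)^2
    = 97658.17694 + 106559.99468 + 1189533.85367 = 1393752.02529

1393752.03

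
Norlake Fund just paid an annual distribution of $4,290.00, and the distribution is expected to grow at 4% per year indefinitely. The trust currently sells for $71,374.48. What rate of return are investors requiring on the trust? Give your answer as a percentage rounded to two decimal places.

10.25%

D₁ = $4,290.00 × 1.04 = $4,461.6000
P = D₁/(r − g) ⇒ r = D₁/P + g = $4,461.6000/$71,374.48 + 0.04 = 0.062510 + 0.04 = 0.102510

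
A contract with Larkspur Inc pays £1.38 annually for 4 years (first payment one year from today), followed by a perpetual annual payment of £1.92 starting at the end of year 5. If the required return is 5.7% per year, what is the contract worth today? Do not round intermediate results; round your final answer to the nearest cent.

£31.80

PV of 4-year annuity: £1.38 × [1 − (1+0.057)^−4] / 0.057 = 4.81488
Perpetuity value at year 4: £1.92 / 0.057 = 33.68421
PV of perpetuity: 33.68421 / (1+0.057)^4 = 26.98525
Total PV = 4.81488 + 26.98525 = 31.80013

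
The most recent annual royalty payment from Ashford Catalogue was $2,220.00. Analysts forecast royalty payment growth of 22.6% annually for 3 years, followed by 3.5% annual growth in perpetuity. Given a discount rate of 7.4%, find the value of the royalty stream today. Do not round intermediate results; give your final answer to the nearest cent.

$96366.25

D_1 = 2721.72000
D_2 = 3336.82872
D_3 = 4090.95201
Terminal value at year 3: TV = D_3×(1+g_2)/(r−g_2) = 4234.13533/0.039 = 108567.57259
P_0 = D_1/(1+r)^1 + D_2/(1+r)^2 + D_3/(1+r)^3 + TV/(1+r)^3
    = 2534.18994 + 2892.84625 + 3302.26211 + 87636.95588 = 96366.25418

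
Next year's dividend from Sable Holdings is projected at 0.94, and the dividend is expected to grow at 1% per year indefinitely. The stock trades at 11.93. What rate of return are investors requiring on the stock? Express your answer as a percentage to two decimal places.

8.88%

P = D₁/(r − g) ⇒ r = D₁/P + g = 0.9400/11.93 + 0.01 = 0.078793 + 0.01 = 0.088793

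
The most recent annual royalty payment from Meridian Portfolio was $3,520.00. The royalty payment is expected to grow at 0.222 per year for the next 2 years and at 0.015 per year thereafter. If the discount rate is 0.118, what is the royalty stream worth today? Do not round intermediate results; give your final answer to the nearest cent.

D_1 = 4301.44000
D_2 = 5256.35968
Terminal value at year 2: TV = D_2×(1+g_2)/(r−g_2) = 5335.20508/0.103 = 51798.10753
P_0 = D_1/(1+r)^1 + D_2/(1+r)^2 + TV/(1+r)^2
    = 3847.44186 + 4205.34343 + 41441.00563 = 49493.79092

$49493.79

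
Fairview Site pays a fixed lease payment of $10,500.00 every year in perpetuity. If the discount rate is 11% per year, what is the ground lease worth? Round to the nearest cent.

$95454.55

Level perpetuity: PV = C / r = $10,500.00 / 0.11 = $95,454.55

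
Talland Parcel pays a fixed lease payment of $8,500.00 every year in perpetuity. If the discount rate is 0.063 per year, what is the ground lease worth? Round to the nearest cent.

Level perpetuity: PV = C / r = $8,500.00 / 0.063 = $134,920.63

$134920.63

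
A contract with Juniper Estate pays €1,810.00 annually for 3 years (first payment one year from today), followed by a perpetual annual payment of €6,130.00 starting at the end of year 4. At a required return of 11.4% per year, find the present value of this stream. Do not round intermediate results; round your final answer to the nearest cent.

€43288.09

PV of 3-year annuity: €1,810.00 × [1 − (1+0.114)^−3] / 0.114 = 4392.53276
Perpetuity value at year 3: €6,130.00 / 0.114 = 53771.92982
PV of perpetuity: 53771.92982 / (1+0.114)^3 = 38895.56197
Total PV = 4392.53276 + 38895.56197 = 43288.09473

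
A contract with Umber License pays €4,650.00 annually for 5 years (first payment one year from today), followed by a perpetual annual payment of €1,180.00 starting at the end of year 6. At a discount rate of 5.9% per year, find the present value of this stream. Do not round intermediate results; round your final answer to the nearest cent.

PV of 5-year annuity: €4,650.00 × [1 − (1+0.059)^−5] / 0.059 = 19640.89277
Perpetuity value at year 5: €1,180.00 / 0.059 = 20000.00000
PV of perpetuity: 20000.00000 / (1+0.059)^5 = 15015.85947
Total PV = 19640.89277 + 15015.85947 = 34656.75224

€34656.75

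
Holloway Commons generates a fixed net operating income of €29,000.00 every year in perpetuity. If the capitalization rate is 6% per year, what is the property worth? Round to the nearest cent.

Level perpetuity: PV = C / r = €29,000.00 / 0.06 = €483,333.33

€483333.33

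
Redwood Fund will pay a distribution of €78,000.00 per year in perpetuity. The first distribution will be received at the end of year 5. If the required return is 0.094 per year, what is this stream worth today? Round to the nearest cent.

Value at end of year 4: C / r = €78,000.00 / 0.094 = €829,787.2340
Discount to today: PV = €829,787.2340 / (1 + 0.094)^4 = €829,787.2340 / 1.432416 = €579,291.91

€579291.91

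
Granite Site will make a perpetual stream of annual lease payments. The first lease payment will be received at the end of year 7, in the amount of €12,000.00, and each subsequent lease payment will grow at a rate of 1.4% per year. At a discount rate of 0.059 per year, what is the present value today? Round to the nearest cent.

€189057.09

Value at end of year 6: C₁ / (r − g) = €12,000.00 / (0.059 − 0.014) = €266,666.6667
Discount to today: PV = €266,666.6667 / (1 + 0.059)^6 = €266,666.6667 / 1.410509 = €189,057.09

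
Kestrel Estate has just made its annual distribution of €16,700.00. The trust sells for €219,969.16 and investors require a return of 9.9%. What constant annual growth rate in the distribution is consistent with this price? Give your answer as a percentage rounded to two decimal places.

P = D₀(1+g)/(r−g) ⇒ P(r−g) = D₀(1+g) ⇒ g(P+D₀) = P·r − D₀
g = (P·r − D₀)/(P + D₀) = (€219,969.16×0.099 − €16,700.00) / (€219,969.16 + €16,700.00) = 0.021452

2.15%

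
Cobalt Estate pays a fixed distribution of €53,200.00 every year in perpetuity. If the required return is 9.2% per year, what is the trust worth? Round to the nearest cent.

Level perpetuity: PV = C / r = €53,200.00 / 0.092 = €578,260.87

€578260.87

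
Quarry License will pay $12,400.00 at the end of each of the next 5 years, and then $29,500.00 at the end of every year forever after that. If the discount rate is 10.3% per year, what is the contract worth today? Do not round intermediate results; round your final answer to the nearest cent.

PV of 5-year annuity: $12,400.00 × [1 − (1+0.103)^−5] / 0.103 = 46647.71024
Perpetuity value at year 5: $29,500.00 / 0.103 = 286407.76699
PV of perpetuity: 286407.76699 / (1+0.103)^5 = 175431.35955
Total PV = 46647.71024 + 175431.35955 = 222079.06980

$222079.07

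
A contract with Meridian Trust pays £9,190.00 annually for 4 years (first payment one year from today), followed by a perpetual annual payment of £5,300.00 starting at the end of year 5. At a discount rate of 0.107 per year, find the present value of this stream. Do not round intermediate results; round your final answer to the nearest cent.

£61678.93

PV of 4-year annuity: £9,190.00 × [1 − (1+0.107)^−4] / 0.107 = 28695.06479
Perpetuity value at year 4: £5,300.00 / 0.107 = 49532.71028
PV of perpetuity: 49532.71028 / (1+0.107)^4 = 32983.86987
Total PV = 28695.06479 + 32983.86987 = 61678.93466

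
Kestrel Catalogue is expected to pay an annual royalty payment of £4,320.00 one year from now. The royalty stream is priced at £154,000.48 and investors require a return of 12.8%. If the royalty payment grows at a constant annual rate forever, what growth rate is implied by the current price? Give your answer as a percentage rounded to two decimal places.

9.99%

P = D₁/(r−g) ⇒ g = r − D₁/P = 0.128 − £4,320.00/£154,000.48 = 0.099948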